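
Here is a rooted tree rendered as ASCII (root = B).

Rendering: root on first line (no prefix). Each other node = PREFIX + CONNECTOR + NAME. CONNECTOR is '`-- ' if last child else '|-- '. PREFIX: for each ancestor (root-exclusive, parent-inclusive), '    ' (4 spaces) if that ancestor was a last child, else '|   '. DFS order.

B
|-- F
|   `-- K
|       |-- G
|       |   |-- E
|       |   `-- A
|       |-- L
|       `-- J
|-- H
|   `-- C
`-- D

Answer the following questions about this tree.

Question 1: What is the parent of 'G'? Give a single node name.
Scan adjacency: G appears as child of K

Answer: K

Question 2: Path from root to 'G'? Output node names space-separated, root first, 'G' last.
Answer: B F K G

Derivation:
Walk down from root: B -> F -> K -> G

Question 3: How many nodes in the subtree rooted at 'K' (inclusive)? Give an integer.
Subtree rooted at K contains: A, E, G, J, K, L
Count = 6

Answer: 6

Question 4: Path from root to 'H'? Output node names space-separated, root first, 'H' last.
Answer: B H

Derivation:
Walk down from root: B -> H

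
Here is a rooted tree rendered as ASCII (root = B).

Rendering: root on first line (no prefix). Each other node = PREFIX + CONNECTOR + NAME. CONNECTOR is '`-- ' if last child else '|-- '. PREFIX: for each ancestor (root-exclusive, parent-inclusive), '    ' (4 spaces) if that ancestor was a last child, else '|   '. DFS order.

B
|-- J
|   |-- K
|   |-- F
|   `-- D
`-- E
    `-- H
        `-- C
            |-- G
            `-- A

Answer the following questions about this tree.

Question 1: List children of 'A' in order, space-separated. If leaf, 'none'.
Answer: none

Derivation:
Node A's children (from adjacency): (leaf)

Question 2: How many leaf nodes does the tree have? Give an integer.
Leaves (nodes with no children): A, D, F, G, K

Answer: 5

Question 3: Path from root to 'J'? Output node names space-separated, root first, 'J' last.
Answer: B J

Derivation:
Walk down from root: B -> J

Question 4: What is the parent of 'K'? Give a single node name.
Scan adjacency: K appears as child of J

Answer: J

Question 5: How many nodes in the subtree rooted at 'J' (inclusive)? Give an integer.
Answer: 4

Derivation:
Subtree rooted at J contains: D, F, J, K
Count = 4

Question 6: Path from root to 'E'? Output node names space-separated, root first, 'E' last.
Walk down from root: B -> E

Answer: B E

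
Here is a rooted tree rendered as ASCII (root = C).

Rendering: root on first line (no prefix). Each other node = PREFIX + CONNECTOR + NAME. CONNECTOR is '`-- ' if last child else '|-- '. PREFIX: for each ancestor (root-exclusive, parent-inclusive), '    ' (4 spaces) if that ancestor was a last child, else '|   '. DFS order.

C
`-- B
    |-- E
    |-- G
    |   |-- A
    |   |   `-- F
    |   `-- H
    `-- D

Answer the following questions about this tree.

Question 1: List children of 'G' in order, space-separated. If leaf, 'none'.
Answer: A H

Derivation:
Node G's children (from adjacency): A, H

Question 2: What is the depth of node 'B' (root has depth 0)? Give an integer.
Path from root to B: C -> B
Depth = number of edges = 1

Answer: 1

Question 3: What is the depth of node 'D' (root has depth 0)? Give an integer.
Answer: 2

Derivation:
Path from root to D: C -> B -> D
Depth = number of edges = 2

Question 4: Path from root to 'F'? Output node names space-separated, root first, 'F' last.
Walk down from root: C -> B -> G -> A -> F

Answer: C B G A F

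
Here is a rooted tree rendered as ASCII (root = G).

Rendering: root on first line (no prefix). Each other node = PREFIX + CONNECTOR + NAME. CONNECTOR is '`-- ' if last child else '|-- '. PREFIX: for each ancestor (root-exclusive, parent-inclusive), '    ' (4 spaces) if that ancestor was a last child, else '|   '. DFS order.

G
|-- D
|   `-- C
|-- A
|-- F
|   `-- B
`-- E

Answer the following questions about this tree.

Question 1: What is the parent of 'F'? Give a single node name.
Scan adjacency: F appears as child of G

Answer: G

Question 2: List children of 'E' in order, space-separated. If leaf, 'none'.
Node E's children (from adjacency): (leaf)

Answer: none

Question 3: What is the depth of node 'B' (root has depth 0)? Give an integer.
Answer: 2

Derivation:
Path from root to B: G -> F -> B
Depth = number of edges = 2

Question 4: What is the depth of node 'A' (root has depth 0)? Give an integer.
Path from root to A: G -> A
Depth = number of edges = 1

Answer: 1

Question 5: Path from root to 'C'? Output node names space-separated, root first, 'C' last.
Answer: G D C

Derivation:
Walk down from root: G -> D -> C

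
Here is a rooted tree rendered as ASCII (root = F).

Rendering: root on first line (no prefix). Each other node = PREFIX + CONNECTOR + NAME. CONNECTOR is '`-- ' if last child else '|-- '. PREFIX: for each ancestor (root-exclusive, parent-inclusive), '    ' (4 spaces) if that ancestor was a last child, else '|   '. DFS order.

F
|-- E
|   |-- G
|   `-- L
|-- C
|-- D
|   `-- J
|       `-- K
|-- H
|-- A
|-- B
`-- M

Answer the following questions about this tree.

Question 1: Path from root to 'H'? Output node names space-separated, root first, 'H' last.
Walk down from root: F -> H

Answer: F H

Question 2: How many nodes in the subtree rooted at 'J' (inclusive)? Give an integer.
Answer: 2

Derivation:
Subtree rooted at J contains: J, K
Count = 2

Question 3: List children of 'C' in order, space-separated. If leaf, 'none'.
Answer: none

Derivation:
Node C's children (from adjacency): (leaf)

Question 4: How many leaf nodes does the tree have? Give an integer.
Leaves (nodes with no children): A, B, C, G, H, K, L, M

Answer: 8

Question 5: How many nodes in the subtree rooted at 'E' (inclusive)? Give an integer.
Answer: 3

Derivation:
Subtree rooted at E contains: E, G, L
Count = 3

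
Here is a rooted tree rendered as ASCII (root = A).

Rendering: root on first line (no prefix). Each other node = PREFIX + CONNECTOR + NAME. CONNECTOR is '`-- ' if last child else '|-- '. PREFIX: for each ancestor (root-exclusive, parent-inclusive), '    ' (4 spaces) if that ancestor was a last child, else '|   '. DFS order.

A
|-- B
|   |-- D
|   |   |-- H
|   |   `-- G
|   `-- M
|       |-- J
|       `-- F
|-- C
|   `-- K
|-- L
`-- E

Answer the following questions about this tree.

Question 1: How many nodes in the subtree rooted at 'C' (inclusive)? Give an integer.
Subtree rooted at C contains: C, K
Count = 2

Answer: 2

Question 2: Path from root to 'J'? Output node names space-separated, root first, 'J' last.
Walk down from root: A -> B -> M -> J

Answer: A B M J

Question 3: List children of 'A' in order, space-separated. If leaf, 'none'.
Answer: B C L E

Derivation:
Node A's children (from adjacency): B, C, L, E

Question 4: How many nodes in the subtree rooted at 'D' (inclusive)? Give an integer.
Answer: 3

Derivation:
Subtree rooted at D contains: D, G, H
Count = 3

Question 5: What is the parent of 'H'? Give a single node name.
Scan adjacency: H appears as child of D

Answer: D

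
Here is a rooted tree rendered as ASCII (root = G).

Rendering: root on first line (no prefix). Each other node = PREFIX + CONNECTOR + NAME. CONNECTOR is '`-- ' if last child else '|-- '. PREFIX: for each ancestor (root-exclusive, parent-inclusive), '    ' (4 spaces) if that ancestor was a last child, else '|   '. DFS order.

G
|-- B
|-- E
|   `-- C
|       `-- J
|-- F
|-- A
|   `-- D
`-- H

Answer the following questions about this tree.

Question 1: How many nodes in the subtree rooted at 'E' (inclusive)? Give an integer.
Subtree rooted at E contains: C, E, J
Count = 3

Answer: 3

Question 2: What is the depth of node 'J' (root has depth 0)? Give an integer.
Path from root to J: G -> E -> C -> J
Depth = number of edges = 3

Answer: 3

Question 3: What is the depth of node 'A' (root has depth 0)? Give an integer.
Path from root to A: G -> A
Depth = number of edges = 1

Answer: 1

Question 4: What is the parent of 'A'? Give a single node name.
Answer: G

Derivation:
Scan adjacency: A appears as child of G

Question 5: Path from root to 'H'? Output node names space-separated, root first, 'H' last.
Walk down from root: G -> H

Answer: G H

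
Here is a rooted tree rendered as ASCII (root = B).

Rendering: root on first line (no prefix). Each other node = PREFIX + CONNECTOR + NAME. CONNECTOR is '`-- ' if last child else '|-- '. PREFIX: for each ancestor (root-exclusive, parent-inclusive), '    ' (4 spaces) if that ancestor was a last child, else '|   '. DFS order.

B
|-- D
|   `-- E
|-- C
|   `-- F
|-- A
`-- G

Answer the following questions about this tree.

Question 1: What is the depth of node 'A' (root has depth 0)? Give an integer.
Path from root to A: B -> A
Depth = number of edges = 1

Answer: 1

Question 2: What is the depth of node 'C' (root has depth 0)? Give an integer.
Answer: 1

Derivation:
Path from root to C: B -> C
Depth = number of edges = 1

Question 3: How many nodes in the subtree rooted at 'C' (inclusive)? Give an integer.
Subtree rooted at C contains: C, F
Count = 2

Answer: 2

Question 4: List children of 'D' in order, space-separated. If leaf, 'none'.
Node D's children (from adjacency): E

Answer: E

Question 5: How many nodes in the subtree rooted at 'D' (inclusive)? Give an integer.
Answer: 2

Derivation:
Subtree rooted at D contains: D, E
Count = 2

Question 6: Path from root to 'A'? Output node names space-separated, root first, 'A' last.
Walk down from root: B -> A

Answer: B A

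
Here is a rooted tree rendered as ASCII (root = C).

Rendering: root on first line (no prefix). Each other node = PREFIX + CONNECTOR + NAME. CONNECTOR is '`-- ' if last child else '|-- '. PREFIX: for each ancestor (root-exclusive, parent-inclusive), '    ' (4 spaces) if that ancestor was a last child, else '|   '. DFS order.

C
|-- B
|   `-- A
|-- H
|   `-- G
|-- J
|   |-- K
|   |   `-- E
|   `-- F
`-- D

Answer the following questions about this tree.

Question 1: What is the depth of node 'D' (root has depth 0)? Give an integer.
Path from root to D: C -> D
Depth = number of edges = 1

Answer: 1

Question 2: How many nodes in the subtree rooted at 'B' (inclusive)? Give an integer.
Answer: 2

Derivation:
Subtree rooted at B contains: A, B
Count = 2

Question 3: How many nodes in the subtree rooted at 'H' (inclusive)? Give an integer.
Answer: 2

Derivation:
Subtree rooted at H contains: G, H
Count = 2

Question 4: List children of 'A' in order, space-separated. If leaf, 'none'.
Node A's children (from adjacency): (leaf)

Answer: none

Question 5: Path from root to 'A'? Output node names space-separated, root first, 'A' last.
Answer: C B A

Derivation:
Walk down from root: C -> B -> A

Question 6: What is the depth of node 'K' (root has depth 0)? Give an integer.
Path from root to K: C -> J -> K
Depth = number of edges = 2

Answer: 2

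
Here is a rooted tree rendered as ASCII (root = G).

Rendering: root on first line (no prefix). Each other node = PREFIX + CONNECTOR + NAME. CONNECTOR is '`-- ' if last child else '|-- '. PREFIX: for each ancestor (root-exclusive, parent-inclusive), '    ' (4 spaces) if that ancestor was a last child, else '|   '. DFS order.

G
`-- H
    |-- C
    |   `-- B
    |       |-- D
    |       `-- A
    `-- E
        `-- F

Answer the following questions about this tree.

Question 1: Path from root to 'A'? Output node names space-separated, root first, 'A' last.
Walk down from root: G -> H -> C -> B -> A

Answer: G H C B A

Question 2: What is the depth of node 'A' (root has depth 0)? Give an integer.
Answer: 4

Derivation:
Path from root to A: G -> H -> C -> B -> A
Depth = number of edges = 4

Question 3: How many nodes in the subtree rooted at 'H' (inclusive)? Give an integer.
Subtree rooted at H contains: A, B, C, D, E, F, H
Count = 7

Answer: 7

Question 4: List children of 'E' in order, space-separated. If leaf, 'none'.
Node E's children (from adjacency): F

Answer: F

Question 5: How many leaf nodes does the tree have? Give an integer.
Leaves (nodes with no children): A, D, F

Answer: 3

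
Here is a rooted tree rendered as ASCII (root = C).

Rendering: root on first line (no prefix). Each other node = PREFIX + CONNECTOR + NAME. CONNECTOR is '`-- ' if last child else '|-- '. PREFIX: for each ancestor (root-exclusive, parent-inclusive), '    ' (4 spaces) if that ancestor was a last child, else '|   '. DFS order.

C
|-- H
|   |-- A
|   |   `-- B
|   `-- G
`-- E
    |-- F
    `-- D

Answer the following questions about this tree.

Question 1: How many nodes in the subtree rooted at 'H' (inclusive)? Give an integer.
Answer: 4

Derivation:
Subtree rooted at H contains: A, B, G, H
Count = 4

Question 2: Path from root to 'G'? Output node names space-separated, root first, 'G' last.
Walk down from root: C -> H -> G

Answer: C H G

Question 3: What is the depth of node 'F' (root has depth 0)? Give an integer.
Path from root to F: C -> E -> F
Depth = number of edges = 2

Answer: 2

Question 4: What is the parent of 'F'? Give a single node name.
Answer: E

Derivation:
Scan adjacency: F appears as child of E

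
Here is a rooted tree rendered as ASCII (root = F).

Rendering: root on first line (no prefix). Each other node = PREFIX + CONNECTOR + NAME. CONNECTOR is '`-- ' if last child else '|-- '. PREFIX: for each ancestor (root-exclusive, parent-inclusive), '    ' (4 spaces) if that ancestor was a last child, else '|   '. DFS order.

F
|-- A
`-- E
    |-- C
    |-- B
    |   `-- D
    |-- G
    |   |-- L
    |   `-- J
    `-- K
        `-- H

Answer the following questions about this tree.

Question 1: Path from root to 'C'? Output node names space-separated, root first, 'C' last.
Walk down from root: F -> E -> C

Answer: F E C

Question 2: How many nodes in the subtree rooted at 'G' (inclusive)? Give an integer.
Answer: 3

Derivation:
Subtree rooted at G contains: G, J, L
Count = 3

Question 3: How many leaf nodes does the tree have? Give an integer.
Leaves (nodes with no children): A, C, D, H, J, L

Answer: 6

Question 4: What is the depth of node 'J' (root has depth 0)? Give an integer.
Path from root to J: F -> E -> G -> J
Depth = number of edges = 3

Answer: 3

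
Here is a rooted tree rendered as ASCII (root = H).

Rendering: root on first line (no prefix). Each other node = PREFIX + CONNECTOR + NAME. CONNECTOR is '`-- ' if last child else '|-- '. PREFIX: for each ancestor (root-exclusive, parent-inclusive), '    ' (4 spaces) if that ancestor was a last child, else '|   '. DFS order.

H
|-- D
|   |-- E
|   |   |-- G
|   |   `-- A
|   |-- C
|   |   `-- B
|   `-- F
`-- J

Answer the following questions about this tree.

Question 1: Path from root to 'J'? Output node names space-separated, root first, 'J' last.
Answer: H J

Derivation:
Walk down from root: H -> J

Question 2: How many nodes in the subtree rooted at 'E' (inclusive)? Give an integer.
Subtree rooted at E contains: A, E, G
Count = 3

Answer: 3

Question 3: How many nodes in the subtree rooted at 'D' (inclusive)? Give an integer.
Answer: 7

Derivation:
Subtree rooted at D contains: A, B, C, D, E, F, G
Count = 7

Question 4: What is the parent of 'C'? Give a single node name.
Scan adjacency: C appears as child of D

Answer: D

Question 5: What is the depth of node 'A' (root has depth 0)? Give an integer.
Answer: 3

Derivation:
Path from root to A: H -> D -> E -> A
Depth = number of edges = 3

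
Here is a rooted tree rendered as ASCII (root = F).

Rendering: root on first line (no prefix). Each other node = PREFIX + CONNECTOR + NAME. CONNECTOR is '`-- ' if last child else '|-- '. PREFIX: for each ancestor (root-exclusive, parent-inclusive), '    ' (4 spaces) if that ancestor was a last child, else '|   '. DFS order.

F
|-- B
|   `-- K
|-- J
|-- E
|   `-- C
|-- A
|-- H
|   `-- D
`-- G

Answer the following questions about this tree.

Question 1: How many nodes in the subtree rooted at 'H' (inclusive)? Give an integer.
Subtree rooted at H contains: D, H
Count = 2

Answer: 2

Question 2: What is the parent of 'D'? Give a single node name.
Scan adjacency: D appears as child of H

Answer: H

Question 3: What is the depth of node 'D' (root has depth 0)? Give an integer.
Path from root to D: F -> H -> D
Depth = number of edges = 2

Answer: 2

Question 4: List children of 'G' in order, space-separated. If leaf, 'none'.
Node G's children (from adjacency): (leaf)

Answer: none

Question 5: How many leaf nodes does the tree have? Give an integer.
Answer: 6

Derivation:
Leaves (nodes with no children): A, C, D, G, J, K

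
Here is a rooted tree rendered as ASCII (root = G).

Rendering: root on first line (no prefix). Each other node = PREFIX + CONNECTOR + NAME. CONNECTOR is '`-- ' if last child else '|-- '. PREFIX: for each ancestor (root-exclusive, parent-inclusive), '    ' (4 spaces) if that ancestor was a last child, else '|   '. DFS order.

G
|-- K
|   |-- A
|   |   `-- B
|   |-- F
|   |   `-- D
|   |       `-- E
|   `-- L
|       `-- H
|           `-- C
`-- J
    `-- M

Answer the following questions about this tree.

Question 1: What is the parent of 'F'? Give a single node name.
Scan adjacency: F appears as child of K

Answer: K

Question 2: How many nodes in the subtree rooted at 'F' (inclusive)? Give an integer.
Subtree rooted at F contains: D, E, F
Count = 3

Answer: 3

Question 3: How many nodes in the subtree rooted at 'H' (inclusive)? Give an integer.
Answer: 2

Derivation:
Subtree rooted at H contains: C, H
Count = 2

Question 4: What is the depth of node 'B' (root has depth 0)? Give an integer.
Answer: 3

Derivation:
Path from root to B: G -> K -> A -> B
Depth = number of edges = 3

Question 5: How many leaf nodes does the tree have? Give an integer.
Answer: 4

Derivation:
Leaves (nodes with no children): B, C, E, M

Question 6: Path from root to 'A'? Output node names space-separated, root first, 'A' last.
Answer: G K A

Derivation:
Walk down from root: G -> K -> A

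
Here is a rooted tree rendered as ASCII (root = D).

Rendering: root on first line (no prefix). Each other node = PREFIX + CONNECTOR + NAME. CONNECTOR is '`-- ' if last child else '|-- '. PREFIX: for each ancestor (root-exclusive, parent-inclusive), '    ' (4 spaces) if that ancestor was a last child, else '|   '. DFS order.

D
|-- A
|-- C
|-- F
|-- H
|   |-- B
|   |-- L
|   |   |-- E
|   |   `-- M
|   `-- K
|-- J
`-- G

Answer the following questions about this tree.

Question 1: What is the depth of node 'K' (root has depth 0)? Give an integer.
Answer: 2

Derivation:
Path from root to K: D -> H -> K
Depth = number of edges = 2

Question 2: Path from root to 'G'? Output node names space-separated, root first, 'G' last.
Answer: D G

Derivation:
Walk down from root: D -> G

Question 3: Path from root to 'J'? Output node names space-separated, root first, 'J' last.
Answer: D J

Derivation:
Walk down from root: D -> J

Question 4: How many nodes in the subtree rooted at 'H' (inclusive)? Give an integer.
Subtree rooted at H contains: B, E, H, K, L, M
Count = 6

Answer: 6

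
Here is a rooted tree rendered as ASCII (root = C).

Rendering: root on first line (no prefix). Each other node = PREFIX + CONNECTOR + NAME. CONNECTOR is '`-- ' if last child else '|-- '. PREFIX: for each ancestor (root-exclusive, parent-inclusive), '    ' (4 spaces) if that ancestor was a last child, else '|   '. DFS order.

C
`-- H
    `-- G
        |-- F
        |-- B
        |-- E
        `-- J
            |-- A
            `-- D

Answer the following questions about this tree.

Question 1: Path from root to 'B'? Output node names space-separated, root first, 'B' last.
Answer: C H G B

Derivation:
Walk down from root: C -> H -> G -> B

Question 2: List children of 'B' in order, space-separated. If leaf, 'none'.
Node B's children (from adjacency): (leaf)

Answer: none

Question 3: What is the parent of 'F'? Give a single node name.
Scan adjacency: F appears as child of G

Answer: G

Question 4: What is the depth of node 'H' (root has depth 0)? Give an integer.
Path from root to H: C -> H
Depth = number of edges = 1

Answer: 1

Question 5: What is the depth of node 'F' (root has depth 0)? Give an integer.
Path from root to F: C -> H -> G -> F
Depth = number of edges = 3

Answer: 3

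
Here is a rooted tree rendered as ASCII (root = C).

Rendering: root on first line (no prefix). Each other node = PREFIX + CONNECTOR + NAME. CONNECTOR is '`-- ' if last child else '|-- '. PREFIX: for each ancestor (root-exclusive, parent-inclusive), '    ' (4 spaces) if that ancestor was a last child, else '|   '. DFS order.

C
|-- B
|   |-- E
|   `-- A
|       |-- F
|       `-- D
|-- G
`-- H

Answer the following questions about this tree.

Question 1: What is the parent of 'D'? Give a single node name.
Answer: A

Derivation:
Scan adjacency: D appears as child of A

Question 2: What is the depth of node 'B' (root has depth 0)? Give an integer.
Answer: 1

Derivation:
Path from root to B: C -> B
Depth = number of edges = 1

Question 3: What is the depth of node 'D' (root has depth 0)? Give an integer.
Answer: 3

Derivation:
Path from root to D: C -> B -> A -> D
Depth = number of edges = 3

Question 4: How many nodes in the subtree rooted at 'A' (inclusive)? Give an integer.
Answer: 3

Derivation:
Subtree rooted at A contains: A, D, F
Count = 3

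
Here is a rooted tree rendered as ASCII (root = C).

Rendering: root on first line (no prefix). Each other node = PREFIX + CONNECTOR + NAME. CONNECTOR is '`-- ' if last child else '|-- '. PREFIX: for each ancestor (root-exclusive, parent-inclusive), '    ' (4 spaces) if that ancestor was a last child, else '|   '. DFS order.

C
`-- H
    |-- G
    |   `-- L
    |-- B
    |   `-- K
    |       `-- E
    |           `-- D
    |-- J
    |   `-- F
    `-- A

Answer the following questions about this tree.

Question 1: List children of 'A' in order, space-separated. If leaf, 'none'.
Answer: none

Derivation:
Node A's children (from adjacency): (leaf)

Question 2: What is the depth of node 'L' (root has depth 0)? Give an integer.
Path from root to L: C -> H -> G -> L
Depth = number of edges = 3

Answer: 3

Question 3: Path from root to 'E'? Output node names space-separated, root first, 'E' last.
Walk down from root: C -> H -> B -> K -> E

Answer: C H B K E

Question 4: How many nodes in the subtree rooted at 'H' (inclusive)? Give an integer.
Subtree rooted at H contains: A, B, D, E, F, G, H, J, K, L
Count = 10

Answer: 10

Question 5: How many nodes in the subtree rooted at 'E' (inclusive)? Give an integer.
Answer: 2

Derivation:
Subtree rooted at E contains: D, E
Count = 2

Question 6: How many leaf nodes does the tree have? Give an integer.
Answer: 4

Derivation:
Leaves (nodes with no children): A, D, F, L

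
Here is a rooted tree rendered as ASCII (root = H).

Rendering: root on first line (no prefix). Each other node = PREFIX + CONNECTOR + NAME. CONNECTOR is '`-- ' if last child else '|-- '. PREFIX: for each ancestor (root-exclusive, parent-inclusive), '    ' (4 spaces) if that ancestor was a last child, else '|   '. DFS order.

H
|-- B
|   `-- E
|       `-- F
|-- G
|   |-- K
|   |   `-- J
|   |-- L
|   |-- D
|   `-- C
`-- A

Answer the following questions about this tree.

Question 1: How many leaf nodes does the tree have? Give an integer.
Answer: 6

Derivation:
Leaves (nodes with no children): A, C, D, F, J, L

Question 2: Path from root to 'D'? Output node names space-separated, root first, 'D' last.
Walk down from root: H -> G -> D

Answer: H G D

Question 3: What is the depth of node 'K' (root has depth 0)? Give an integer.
Path from root to K: H -> G -> K
Depth = number of edges = 2

Answer: 2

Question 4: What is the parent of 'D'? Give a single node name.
Answer: G

Derivation:
Scan adjacency: D appears as child of G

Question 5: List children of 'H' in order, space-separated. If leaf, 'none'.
Node H's children (from adjacency): B, G, A

Answer: B G A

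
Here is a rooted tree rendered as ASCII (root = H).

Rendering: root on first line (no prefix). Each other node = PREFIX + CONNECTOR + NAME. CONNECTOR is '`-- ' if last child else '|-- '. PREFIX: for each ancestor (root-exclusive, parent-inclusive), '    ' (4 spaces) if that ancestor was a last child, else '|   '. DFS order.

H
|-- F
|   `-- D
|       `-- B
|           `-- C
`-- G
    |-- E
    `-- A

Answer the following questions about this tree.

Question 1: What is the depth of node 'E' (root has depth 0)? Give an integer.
Answer: 2

Derivation:
Path from root to E: H -> G -> E
Depth = number of edges = 2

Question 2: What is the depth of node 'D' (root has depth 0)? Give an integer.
Path from root to D: H -> F -> D
Depth = number of edges = 2

Answer: 2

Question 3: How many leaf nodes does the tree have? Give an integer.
Answer: 3

Derivation:
Leaves (nodes with no children): A, C, E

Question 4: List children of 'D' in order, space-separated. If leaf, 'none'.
Node D's children (from adjacency): B

Answer: B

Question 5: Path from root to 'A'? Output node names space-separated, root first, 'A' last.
Answer: H G A

Derivation:
Walk down from root: H -> G -> A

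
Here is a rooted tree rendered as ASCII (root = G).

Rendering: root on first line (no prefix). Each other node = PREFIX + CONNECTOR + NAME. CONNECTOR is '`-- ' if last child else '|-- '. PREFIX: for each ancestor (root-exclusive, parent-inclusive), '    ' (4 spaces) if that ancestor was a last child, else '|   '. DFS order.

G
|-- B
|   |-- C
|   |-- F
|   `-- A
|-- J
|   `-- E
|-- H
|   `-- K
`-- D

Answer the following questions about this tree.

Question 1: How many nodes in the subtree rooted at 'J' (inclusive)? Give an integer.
Subtree rooted at J contains: E, J
Count = 2

Answer: 2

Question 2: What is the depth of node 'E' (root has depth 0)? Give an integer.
Answer: 2

Derivation:
Path from root to E: G -> J -> E
Depth = number of edges = 2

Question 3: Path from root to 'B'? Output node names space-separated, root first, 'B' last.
Walk down from root: G -> B

Answer: G B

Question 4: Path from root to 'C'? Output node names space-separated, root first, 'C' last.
Walk down from root: G -> B -> C

Answer: G B C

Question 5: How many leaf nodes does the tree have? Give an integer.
Answer: 6

Derivation:
Leaves (nodes with no children): A, C, D, E, F, K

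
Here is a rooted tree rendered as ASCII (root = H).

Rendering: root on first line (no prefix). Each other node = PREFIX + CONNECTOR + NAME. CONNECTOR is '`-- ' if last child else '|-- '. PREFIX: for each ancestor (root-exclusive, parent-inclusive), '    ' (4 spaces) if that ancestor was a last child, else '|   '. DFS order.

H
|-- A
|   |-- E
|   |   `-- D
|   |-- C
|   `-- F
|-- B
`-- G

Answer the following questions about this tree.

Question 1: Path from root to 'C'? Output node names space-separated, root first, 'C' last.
Walk down from root: H -> A -> C

Answer: H A C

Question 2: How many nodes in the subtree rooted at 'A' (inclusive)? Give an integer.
Subtree rooted at A contains: A, C, D, E, F
Count = 5

Answer: 5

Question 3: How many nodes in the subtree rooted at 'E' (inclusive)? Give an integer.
Answer: 2

Derivation:
Subtree rooted at E contains: D, E
Count = 2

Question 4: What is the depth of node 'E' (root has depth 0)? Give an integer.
Answer: 2

Derivation:
Path from root to E: H -> A -> E
Depth = number of edges = 2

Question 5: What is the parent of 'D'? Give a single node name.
Answer: E

Derivation:
Scan adjacency: D appears as child of E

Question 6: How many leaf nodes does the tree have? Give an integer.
Leaves (nodes with no children): B, C, D, F, G

Answer: 5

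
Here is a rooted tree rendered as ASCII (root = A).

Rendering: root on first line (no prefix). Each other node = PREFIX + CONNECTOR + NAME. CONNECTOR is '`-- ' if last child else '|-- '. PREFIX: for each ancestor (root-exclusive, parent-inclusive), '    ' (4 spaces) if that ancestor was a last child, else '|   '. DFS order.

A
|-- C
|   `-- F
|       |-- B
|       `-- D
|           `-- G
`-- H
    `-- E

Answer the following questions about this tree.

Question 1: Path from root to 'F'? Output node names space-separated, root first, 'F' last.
Answer: A C F

Derivation:
Walk down from root: A -> C -> F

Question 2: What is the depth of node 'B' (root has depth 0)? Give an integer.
Path from root to B: A -> C -> F -> B
Depth = number of edges = 3

Answer: 3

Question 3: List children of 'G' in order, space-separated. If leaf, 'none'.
Node G's children (from adjacency): (leaf)

Answer: none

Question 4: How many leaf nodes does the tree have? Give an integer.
Answer: 3

Derivation:
Leaves (nodes with no children): B, E, G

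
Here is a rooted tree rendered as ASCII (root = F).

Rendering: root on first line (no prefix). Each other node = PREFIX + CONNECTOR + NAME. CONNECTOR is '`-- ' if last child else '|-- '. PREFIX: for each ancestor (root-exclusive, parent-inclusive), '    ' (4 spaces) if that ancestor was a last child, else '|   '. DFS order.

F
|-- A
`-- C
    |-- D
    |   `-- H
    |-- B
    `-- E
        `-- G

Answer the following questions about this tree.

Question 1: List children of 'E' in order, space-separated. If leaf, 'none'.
Node E's children (from adjacency): G

Answer: G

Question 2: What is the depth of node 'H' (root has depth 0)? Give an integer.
Path from root to H: F -> C -> D -> H
Depth = number of edges = 3

Answer: 3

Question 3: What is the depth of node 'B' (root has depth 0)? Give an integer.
Answer: 2

Derivation:
Path from root to B: F -> C -> B
Depth = number of edges = 2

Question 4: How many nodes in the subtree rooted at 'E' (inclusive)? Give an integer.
Answer: 2

Derivation:
Subtree rooted at E contains: E, G
Count = 2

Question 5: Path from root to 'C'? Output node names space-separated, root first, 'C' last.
Walk down from root: F -> C

Answer: F C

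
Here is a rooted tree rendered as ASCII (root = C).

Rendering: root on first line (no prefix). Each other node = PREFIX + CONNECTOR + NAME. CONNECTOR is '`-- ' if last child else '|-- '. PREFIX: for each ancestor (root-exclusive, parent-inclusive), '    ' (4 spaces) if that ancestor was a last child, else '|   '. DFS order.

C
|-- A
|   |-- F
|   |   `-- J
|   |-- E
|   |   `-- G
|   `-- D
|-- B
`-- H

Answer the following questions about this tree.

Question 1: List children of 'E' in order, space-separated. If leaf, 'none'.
Node E's children (from adjacency): G

Answer: G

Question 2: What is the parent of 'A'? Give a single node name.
Scan adjacency: A appears as child of C

Answer: C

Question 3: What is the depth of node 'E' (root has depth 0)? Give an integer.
Path from root to E: C -> A -> E
Depth = number of edges = 2

Answer: 2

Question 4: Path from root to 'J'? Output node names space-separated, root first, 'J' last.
Answer: C A F J

Derivation:
Walk down from root: C -> A -> F -> J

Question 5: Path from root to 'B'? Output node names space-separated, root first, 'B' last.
Answer: C B

Derivation:
Walk down from root: C -> B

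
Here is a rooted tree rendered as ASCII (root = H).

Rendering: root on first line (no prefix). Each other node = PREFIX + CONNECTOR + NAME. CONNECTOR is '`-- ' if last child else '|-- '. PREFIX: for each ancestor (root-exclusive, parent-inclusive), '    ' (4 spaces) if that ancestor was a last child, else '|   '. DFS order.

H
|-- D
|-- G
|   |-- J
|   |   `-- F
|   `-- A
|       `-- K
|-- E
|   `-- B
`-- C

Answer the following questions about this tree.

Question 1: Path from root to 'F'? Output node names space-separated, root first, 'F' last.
Walk down from root: H -> G -> J -> F

Answer: H G J F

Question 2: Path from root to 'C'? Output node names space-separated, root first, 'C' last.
Answer: H C

Derivation:
Walk down from root: H -> C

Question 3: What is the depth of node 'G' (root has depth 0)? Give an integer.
Path from root to G: H -> G
Depth = number of edges = 1

Answer: 1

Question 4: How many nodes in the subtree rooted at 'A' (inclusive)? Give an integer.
Subtree rooted at A contains: A, K
Count = 2

Answer: 2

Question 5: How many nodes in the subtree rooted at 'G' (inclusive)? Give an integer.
Answer: 5

Derivation:
Subtree rooted at G contains: A, F, G, J, K
Count = 5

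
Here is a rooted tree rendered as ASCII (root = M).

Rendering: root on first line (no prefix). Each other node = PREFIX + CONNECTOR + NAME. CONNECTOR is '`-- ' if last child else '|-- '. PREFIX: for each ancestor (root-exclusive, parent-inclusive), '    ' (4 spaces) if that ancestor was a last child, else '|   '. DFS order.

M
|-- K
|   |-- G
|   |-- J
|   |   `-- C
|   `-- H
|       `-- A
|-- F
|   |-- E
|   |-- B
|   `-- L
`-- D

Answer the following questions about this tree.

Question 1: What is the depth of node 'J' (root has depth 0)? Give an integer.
Answer: 2

Derivation:
Path from root to J: M -> K -> J
Depth = number of edges = 2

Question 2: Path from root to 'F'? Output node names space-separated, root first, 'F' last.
Answer: M F

Derivation:
Walk down from root: M -> F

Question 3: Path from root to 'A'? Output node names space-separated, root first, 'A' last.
Answer: M K H A

Derivation:
Walk down from root: M -> K -> H -> A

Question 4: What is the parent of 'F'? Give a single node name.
Answer: M

Derivation:
Scan adjacency: F appears as child of M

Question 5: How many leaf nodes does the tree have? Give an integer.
Leaves (nodes with no children): A, B, C, D, E, G, L

Answer: 7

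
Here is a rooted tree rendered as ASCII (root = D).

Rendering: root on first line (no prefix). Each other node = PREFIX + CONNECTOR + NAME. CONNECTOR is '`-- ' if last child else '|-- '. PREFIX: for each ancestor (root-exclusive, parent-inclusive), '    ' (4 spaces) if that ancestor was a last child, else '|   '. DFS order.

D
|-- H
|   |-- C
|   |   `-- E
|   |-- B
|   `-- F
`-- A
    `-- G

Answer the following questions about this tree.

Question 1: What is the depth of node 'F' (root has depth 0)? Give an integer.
Path from root to F: D -> H -> F
Depth = number of edges = 2

Answer: 2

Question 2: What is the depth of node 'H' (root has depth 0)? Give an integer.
Path from root to H: D -> H
Depth = number of edges = 1

Answer: 1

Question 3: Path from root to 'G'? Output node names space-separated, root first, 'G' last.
Answer: D A G

Derivation:
Walk down from root: D -> A -> G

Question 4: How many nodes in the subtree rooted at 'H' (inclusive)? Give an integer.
Answer: 5

Derivation:
Subtree rooted at H contains: B, C, E, F, H
Count = 5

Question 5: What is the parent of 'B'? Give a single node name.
Scan adjacency: B appears as child of H

Answer: H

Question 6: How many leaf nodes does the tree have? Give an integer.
Leaves (nodes with no children): B, E, F, G

Answer: 4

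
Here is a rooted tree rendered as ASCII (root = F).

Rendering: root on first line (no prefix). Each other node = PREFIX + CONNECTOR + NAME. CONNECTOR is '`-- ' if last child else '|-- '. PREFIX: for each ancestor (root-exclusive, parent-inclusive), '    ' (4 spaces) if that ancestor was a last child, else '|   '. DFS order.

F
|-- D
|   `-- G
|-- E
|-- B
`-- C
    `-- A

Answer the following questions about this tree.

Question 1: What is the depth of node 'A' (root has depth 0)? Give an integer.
Answer: 2

Derivation:
Path from root to A: F -> C -> A
Depth = number of edges = 2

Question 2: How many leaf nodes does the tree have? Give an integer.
Answer: 4

Derivation:
Leaves (nodes with no children): A, B, E, G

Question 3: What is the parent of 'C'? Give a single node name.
Scan adjacency: C appears as child of F

Answer: F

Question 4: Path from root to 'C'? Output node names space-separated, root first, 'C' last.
Answer: F C

Derivation:
Walk down from root: F -> C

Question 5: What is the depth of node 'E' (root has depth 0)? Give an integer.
Path from root to E: F -> E
Depth = number of edges = 1

Answer: 1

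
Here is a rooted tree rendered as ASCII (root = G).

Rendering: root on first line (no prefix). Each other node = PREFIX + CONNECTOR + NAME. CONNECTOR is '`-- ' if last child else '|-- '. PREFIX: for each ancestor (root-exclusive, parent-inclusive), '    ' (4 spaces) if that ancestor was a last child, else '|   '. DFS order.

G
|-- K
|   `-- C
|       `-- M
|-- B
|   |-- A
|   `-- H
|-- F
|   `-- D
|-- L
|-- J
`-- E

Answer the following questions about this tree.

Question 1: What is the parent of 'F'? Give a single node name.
Scan adjacency: F appears as child of G

Answer: G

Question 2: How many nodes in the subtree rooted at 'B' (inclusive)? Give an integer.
Subtree rooted at B contains: A, B, H
Count = 3

Answer: 3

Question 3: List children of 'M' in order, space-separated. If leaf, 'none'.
Answer: none

Derivation:
Node M's children (from adjacency): (leaf)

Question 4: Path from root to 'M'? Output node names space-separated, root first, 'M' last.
Answer: G K C M

Derivation:
Walk down from root: G -> K -> C -> M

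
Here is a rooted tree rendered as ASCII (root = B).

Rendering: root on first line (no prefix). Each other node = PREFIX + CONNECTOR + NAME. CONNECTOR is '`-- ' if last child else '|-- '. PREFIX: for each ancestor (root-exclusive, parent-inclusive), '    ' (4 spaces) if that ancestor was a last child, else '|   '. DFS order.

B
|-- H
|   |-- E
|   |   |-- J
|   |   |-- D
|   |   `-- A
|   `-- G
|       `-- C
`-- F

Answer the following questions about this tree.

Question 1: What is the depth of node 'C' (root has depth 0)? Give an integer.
Answer: 3

Derivation:
Path from root to C: B -> H -> G -> C
Depth = number of edges = 3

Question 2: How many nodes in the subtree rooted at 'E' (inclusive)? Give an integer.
Answer: 4

Derivation:
Subtree rooted at E contains: A, D, E, J
Count = 4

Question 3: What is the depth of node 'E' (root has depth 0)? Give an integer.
Answer: 2

Derivation:
Path from root to E: B -> H -> E
Depth = number of edges = 2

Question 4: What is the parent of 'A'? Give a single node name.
Scan adjacency: A appears as child of E

Answer: E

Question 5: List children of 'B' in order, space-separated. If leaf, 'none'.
Answer: H F

Derivation:
Node B's children (from adjacency): H, F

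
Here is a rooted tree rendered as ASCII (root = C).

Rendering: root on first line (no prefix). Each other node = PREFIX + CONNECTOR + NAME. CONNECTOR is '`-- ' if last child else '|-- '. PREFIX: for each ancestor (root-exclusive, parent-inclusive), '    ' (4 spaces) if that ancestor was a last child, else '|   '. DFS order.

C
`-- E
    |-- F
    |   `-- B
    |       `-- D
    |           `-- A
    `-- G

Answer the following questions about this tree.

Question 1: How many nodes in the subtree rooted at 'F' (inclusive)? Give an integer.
Subtree rooted at F contains: A, B, D, F
Count = 4

Answer: 4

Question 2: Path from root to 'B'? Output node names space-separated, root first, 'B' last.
Answer: C E F B

Derivation:
Walk down from root: C -> E -> F -> B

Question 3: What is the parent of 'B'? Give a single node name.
Answer: F

Derivation:
Scan adjacency: B appears as child of F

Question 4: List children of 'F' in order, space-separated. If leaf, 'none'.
Answer: B

Derivation:
Node F's children (from adjacency): B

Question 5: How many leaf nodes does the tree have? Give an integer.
Answer: 2

Derivation:
Leaves (nodes with no children): A, G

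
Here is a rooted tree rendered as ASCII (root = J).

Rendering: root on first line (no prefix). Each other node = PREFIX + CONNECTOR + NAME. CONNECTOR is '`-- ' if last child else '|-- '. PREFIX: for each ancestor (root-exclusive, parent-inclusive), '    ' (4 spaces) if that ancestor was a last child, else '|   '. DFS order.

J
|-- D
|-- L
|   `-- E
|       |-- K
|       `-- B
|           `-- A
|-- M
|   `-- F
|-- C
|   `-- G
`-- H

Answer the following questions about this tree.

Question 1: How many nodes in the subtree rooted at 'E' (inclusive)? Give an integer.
Subtree rooted at E contains: A, B, E, K
Count = 4

Answer: 4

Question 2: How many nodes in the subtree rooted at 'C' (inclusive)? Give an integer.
Subtree rooted at C contains: C, G
Count = 2

Answer: 2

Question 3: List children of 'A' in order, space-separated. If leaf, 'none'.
Answer: none

Derivation:
Node A's children (from adjacency): (leaf)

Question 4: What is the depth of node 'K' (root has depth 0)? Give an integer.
Answer: 3

Derivation:
Path from root to K: J -> L -> E -> K
Depth = number of edges = 3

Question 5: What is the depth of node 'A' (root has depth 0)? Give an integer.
Answer: 4

Derivation:
Path from root to A: J -> L -> E -> B -> A
Depth = number of edges = 4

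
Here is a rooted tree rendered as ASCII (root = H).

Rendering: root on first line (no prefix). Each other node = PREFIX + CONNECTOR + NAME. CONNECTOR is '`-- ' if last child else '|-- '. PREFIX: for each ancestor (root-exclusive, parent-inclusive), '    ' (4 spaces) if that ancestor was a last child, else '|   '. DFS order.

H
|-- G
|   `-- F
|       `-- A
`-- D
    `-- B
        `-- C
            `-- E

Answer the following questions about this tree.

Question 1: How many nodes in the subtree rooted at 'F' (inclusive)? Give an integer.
Answer: 2

Derivation:
Subtree rooted at F contains: A, F
Count = 2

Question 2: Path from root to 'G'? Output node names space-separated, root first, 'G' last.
Answer: H G

Derivation:
Walk down from root: H -> G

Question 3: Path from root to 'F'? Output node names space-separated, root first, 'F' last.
Answer: H G F

Derivation:
Walk down from root: H -> G -> F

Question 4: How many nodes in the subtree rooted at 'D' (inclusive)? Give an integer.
Answer: 4

Derivation:
Subtree rooted at D contains: B, C, D, E
Count = 4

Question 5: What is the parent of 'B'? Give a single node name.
Scan adjacency: B appears as child of D

Answer: D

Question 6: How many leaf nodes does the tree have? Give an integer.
Answer: 2

Derivation:
Leaves (nodes with no children): A, E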